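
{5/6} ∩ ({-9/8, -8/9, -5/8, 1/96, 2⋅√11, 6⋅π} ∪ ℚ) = {5/6}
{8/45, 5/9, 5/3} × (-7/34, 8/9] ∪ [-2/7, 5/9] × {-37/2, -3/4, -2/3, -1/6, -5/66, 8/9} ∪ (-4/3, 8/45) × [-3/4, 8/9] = ({8/45, 5/9, 5/3} × (-7/34, 8/9]) ∪ ((-4/3, 8/45) × [-3/4, 8/9]) ∪ ([-2/7, 5/9] × {-37/2, -3/4, -2/3, -1/6, -5/66, 8/9})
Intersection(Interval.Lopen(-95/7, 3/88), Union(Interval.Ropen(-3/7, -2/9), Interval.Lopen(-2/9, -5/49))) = Union(Interval.Ropen(-3/7, -2/9), Interval.Lopen(-2/9, -5/49))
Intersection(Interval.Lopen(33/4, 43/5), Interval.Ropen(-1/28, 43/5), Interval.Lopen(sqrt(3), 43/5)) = Interval.open(33/4, 43/5)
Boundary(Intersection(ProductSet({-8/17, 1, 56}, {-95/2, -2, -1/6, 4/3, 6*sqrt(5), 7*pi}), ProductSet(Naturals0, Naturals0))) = EmptySet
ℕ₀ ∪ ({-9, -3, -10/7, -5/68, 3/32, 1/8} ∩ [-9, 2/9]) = {-9, -3, -10/7, -5/68, 3/32, 1/8} ∪ ℕ₀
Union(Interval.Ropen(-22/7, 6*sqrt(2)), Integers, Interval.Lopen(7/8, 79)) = Union(Integers, Interval(-22/7, 79))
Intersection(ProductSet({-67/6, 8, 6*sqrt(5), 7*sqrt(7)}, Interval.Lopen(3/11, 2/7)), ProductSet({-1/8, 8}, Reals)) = ProductSet({8}, Interval.Lopen(3/11, 2/7))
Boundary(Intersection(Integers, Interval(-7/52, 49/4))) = Range(0, 13, 1)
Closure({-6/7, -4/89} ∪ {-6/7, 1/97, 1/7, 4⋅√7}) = {-6/7, -4/89, 1/97, 1/7, 4⋅√7}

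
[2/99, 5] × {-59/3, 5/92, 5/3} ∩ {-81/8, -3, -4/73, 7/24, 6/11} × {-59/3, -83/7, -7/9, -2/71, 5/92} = {7/24, 6/11} × {-59/3, 5/92}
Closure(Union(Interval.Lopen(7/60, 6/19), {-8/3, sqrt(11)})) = Union({-8/3, sqrt(11)}, Interval(7/60, 6/19))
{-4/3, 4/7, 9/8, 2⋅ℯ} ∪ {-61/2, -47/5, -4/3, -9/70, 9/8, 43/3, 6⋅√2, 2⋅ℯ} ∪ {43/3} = {-61/2, -47/5, -4/3, -9/70, 4/7, 9/8, 43/3, 6⋅√2, 2⋅ℯ}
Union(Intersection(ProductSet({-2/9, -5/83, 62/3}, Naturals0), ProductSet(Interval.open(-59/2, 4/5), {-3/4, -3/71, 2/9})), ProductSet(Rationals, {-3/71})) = ProductSet(Rationals, {-3/71})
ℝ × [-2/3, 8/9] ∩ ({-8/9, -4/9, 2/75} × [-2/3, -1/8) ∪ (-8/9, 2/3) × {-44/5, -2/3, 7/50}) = ((-8/9, 2/3) × {-2/3, 7/50}) ∪ ({-8/9, -4/9, 2/75} × [-2/3, -1/8))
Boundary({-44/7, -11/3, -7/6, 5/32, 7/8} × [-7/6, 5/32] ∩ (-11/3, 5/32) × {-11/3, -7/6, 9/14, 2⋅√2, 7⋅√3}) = {-7/6} × {-7/6}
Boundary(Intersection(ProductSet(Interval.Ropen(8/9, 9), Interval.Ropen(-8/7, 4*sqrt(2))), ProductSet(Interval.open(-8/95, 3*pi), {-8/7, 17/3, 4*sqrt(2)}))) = ProductSet(Interval(8/9, 9), {-8/7})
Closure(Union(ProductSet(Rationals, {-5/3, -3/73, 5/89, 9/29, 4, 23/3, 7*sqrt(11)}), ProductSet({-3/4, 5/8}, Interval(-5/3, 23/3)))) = Union(ProductSet({-3/4, 5/8}, Interval(-5/3, 23/3)), ProductSet(Reals, {-5/3, -3/73, 5/89, 9/29, 4, 23/3, 7*sqrt(11)}))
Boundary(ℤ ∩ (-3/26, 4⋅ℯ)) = {0, 1, …, 10}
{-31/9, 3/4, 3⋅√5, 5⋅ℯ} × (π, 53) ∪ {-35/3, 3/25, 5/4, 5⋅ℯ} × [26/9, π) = ({-35/3, 3/25, 5/4, 5⋅ℯ} × [26/9, π)) ∪ ({-31/9, 3/4, 3⋅√5, 5⋅ℯ} × (π, 53))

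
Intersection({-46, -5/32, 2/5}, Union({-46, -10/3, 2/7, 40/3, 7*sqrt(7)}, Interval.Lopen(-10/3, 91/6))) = {-46, -5/32, 2/5}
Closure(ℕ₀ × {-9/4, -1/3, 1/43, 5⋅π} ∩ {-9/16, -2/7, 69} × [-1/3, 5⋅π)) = {69} × {-1/3, 1/43}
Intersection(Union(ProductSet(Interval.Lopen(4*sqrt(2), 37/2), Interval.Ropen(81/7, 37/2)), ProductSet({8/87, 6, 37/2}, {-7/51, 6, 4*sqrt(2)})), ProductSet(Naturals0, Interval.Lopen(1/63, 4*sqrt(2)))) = ProductSet({6}, {4*sqrt(2)})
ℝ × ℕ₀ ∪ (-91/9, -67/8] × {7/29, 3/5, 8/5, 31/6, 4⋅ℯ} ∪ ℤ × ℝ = (ℤ × ℝ) ∪ (ℝ × ℕ₀) ∪ ((-91/9, -67/8] × {7/29, 3/5, 8/5, 31/6, 4⋅ℯ})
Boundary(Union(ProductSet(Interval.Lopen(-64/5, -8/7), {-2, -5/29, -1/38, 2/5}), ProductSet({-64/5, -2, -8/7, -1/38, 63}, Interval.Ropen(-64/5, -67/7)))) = Union(ProductSet({-64/5, -2, -8/7, -1/38, 63}, Interval(-64/5, -67/7)), ProductSet(Interval(-64/5, -8/7), {-2, -5/29, -1/38, 2/5}))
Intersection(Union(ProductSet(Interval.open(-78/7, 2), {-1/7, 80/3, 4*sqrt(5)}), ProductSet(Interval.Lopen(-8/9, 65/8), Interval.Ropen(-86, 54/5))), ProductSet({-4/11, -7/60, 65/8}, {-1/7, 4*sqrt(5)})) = ProductSet({-4/11, -7/60, 65/8}, {-1/7, 4*sqrt(5)})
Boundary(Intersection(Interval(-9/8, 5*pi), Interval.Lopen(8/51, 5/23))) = {8/51, 5/23}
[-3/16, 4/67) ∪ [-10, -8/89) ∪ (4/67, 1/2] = [-10, 4/67) ∪ (4/67, 1/2]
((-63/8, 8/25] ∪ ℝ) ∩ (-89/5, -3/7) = (-89/5, -3/7)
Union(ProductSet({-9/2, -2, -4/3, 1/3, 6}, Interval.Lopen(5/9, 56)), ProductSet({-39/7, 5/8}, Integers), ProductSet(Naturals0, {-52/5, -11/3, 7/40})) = Union(ProductSet({-39/7, 5/8}, Integers), ProductSet({-9/2, -2, -4/3, 1/3, 6}, Interval.Lopen(5/9, 56)), ProductSet(Naturals0, {-52/5, -11/3, 7/40}))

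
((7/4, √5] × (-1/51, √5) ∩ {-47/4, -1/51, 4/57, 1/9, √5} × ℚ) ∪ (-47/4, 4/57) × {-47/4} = ((-47/4, 4/57) × {-47/4}) ∪ ({√5} × (ℚ ∩ (-1/51, √5)))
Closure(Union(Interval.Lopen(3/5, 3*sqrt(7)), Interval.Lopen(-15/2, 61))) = Interval(-15/2, 61)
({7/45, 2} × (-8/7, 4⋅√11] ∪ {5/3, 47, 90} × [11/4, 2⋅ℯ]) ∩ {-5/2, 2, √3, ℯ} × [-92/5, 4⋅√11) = {2} × (-8/7, 4⋅√11)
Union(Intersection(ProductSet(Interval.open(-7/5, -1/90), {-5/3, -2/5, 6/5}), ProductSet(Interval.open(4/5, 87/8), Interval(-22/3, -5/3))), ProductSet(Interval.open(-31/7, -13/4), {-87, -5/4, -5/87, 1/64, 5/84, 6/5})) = ProductSet(Interval.open(-31/7, -13/4), {-87, -5/4, -5/87, 1/64, 5/84, 6/5})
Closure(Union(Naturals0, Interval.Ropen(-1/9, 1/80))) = Union(Complement(Naturals0, Interval.open(-1/9, 1/80)), Interval(-1/9, 1/80), Naturals0)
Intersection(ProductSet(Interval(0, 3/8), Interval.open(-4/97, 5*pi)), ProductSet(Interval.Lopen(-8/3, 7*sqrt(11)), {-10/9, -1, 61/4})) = ProductSet(Interval(0, 3/8), {61/4})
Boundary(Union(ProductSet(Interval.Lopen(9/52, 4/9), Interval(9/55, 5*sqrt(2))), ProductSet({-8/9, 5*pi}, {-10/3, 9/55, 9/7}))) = Union(ProductSet({-8/9, 5*pi}, {-10/3, 9/55, 9/7}), ProductSet({9/52, 4/9}, Interval(9/55, 5*sqrt(2))), ProductSet(Interval(9/52, 4/9), {9/55, 5*sqrt(2)}))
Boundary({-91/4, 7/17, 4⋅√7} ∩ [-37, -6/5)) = {-91/4}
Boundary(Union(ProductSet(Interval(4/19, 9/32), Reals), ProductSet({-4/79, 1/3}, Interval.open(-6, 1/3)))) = Union(ProductSet({-4/79, 1/3}, Interval(-6, 1/3)), ProductSet({4/19, 9/32}, Reals))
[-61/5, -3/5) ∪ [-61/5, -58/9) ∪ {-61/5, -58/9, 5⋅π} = [-61/5, -3/5) ∪ {5⋅π}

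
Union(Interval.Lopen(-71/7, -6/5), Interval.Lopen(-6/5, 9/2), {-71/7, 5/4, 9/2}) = Interval(-71/7, 9/2)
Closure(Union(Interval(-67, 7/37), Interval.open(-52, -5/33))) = Interval(-67, 7/37)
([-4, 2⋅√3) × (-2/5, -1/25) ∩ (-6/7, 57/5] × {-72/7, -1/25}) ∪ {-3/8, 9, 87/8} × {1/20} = {-3/8, 9, 87/8} × {1/20}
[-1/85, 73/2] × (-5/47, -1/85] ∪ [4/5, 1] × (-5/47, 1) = ([-1/85, 73/2] × (-5/47, -1/85]) ∪ ([4/5, 1] × (-5/47, 1))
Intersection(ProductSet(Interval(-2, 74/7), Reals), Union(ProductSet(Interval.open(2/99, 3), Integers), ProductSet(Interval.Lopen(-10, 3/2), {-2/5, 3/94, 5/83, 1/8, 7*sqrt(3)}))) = Union(ProductSet(Interval(-2, 3/2), {-2/5, 3/94, 5/83, 1/8, 7*sqrt(3)}), ProductSet(Interval.open(2/99, 3), Integers))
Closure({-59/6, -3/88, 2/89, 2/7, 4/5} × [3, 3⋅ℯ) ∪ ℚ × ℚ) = ℝ × ℝ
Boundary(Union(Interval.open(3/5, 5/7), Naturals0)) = Union(Complement(Naturals0, Interval.open(3/5, 5/7)), {3/5, 5/7})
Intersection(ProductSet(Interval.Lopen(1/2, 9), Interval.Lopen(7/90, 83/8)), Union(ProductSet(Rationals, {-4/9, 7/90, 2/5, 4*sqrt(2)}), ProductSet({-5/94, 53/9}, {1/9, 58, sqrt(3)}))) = Union(ProductSet({53/9}, {1/9, sqrt(3)}), ProductSet(Intersection(Interval.Lopen(1/2, 9), Rationals), {2/5, 4*sqrt(2)}))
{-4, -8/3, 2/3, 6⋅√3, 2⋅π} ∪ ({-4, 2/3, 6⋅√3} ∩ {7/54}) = {-4, -8/3, 2/3, 6⋅√3, 2⋅π}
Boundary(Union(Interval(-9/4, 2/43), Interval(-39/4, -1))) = {-39/4, 2/43}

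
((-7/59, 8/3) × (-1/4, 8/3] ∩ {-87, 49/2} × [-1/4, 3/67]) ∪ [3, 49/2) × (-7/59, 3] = [3, 49/2) × (-7/59, 3]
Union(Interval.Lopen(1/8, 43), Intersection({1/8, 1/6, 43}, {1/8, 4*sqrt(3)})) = Interval(1/8, 43)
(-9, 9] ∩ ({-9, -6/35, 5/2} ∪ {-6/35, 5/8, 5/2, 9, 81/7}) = {-6/35, 5/8, 5/2, 9}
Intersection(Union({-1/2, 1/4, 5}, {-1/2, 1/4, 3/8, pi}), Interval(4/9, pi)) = {pi}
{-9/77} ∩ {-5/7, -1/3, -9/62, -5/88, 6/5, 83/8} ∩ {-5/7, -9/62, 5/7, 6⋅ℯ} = ∅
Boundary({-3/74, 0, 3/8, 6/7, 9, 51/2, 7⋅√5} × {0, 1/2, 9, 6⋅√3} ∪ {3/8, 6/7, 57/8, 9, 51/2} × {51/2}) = ({3/8, 6/7, 57/8, 9, 51/2} × {51/2}) ∪ ({-3/74, 0, 3/8, 6/7, 9, 51/2, 7⋅√5} × {0, 1/2, 9, 6⋅√3})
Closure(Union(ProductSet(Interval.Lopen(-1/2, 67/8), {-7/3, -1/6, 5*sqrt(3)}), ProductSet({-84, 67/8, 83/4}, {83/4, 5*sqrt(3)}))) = Union(ProductSet({-84, 67/8, 83/4}, {83/4, 5*sqrt(3)}), ProductSet(Interval(-1/2, 67/8), {-7/3, -1/6, 5*sqrt(3)}))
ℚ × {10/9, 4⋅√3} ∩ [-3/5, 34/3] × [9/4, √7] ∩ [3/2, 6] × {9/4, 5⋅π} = ∅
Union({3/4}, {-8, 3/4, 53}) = {-8, 3/4, 53}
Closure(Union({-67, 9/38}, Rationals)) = Reals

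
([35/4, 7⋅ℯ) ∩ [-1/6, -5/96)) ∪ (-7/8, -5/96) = (-7/8, -5/96)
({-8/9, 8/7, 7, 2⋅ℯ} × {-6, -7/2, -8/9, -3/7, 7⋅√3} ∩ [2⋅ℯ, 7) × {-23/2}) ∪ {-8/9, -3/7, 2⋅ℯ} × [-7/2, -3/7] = {-8/9, -3/7, 2⋅ℯ} × [-7/2, -3/7]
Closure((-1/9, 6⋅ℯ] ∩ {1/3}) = {1/3}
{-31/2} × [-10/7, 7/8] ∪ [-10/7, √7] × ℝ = ({-31/2} × [-10/7, 7/8]) ∪ ([-10/7, √7] × ℝ)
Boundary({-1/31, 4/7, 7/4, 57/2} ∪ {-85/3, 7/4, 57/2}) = {-85/3, -1/31, 4/7, 7/4, 57/2}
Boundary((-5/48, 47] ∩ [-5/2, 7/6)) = {-5/48, 7/6}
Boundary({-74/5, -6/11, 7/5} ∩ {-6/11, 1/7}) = {-6/11}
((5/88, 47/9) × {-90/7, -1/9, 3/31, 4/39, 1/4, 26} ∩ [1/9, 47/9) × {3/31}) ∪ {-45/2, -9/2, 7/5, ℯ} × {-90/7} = ({-45/2, -9/2, 7/5, ℯ} × {-90/7}) ∪ ([1/9, 47/9) × {3/31})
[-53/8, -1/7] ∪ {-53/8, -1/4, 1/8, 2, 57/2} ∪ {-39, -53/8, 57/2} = {-39, 1/8, 2, 57/2} ∪ [-53/8, -1/7]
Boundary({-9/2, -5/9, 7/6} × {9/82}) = {-9/2, -5/9, 7/6} × {9/82}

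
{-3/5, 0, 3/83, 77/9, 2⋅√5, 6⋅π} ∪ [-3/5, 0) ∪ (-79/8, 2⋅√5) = (-79/8, 2⋅√5] ∪ {77/9, 6⋅π}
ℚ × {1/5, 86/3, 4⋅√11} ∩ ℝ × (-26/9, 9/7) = ℚ × {1/5}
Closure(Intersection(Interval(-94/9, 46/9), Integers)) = Range(-10, 6, 1)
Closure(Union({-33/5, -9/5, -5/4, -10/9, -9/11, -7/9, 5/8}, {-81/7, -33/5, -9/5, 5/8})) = {-81/7, -33/5, -9/5, -5/4, -10/9, -9/11, -7/9, 5/8}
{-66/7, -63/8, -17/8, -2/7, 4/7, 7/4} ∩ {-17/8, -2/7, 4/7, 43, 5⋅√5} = {-17/8, -2/7, 4/7}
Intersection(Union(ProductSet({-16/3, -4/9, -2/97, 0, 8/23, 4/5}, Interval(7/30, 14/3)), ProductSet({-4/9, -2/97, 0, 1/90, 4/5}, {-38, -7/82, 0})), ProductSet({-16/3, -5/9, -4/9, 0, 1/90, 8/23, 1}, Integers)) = Union(ProductSet({-4/9, 0, 1/90}, {-38, 0}), ProductSet({-16/3, -4/9, 0, 8/23}, Range(1, 5, 1)))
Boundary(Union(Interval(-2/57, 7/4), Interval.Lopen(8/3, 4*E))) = {-2/57, 7/4, 8/3, 4*E}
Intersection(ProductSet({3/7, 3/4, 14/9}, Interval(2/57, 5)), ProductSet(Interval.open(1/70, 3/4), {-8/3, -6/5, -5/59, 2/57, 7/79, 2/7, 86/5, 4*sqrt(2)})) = ProductSet({3/7}, {2/57, 7/79, 2/7})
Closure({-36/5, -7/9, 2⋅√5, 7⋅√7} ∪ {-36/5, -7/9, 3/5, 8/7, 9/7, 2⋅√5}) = {-36/5, -7/9, 3/5, 8/7, 9/7, 2⋅√5, 7⋅√7}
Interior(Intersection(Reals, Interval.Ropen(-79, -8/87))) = Interval.open(-79, -8/87)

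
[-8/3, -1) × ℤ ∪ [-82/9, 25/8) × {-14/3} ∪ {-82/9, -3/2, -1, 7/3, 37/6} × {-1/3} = ([-8/3, -1) × ℤ) ∪ ([-82/9, 25/8) × {-14/3}) ∪ ({-82/9, -3/2, -1, 7/3, 37/6} × {-1/3})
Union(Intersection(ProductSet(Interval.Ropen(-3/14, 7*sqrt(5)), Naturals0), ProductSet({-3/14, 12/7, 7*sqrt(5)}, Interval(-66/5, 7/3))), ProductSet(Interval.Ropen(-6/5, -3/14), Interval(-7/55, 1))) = Union(ProductSet({-3/14, 12/7}, Range(0, 3, 1)), ProductSet(Interval.Ropen(-6/5, -3/14), Interval(-7/55, 1)))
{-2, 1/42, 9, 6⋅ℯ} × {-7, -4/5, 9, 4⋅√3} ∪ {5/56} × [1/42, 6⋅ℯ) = ({5/56} × [1/42, 6⋅ℯ)) ∪ ({-2, 1/42, 9, 6⋅ℯ} × {-7, -4/5, 9, 4⋅√3})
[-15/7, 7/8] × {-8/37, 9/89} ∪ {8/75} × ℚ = ({8/75} × ℚ) ∪ ([-15/7, 7/8] × {-8/37, 9/89})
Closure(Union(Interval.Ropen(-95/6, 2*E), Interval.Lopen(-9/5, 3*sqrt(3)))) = Interval(-95/6, 2*E)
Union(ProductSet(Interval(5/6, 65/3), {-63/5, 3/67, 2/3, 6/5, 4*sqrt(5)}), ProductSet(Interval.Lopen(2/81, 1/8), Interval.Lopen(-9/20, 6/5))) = Union(ProductSet(Interval.Lopen(2/81, 1/8), Interval.Lopen(-9/20, 6/5)), ProductSet(Interval(5/6, 65/3), {-63/5, 3/67, 2/3, 6/5, 4*sqrt(5)}))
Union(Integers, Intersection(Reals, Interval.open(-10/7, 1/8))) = Union(Integers, Interval.open(-10/7, 1/8))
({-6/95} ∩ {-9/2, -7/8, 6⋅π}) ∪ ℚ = ℚ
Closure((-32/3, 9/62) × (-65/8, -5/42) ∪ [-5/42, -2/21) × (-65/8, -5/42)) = ({-32/3, 9/62} × [-65/8, -5/42]) ∪ ([-32/3, 9/62] × {-65/8, -5/42}) ∪ ((-32/3, 9/62) × (-65/8, -5/42))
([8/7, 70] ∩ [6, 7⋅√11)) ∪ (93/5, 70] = [6, 70]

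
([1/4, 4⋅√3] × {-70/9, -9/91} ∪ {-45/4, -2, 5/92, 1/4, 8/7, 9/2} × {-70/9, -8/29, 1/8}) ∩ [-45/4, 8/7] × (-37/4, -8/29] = ([1/4, 8/7] × {-70/9}) ∪ ({-45/4, -2, 5/92, 1/4, 8/7} × {-70/9, -8/29})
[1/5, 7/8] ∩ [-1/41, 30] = [1/5, 7/8]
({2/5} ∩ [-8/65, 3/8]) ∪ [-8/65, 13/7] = [-8/65, 13/7]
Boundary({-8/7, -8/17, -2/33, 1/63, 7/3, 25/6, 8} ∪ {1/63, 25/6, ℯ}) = {-8/7, -8/17, -2/33, 1/63, 7/3, 25/6, 8, ℯ}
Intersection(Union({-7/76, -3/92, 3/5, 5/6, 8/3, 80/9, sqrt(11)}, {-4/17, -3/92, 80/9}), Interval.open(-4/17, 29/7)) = {-7/76, -3/92, 3/5, 5/6, 8/3, sqrt(11)}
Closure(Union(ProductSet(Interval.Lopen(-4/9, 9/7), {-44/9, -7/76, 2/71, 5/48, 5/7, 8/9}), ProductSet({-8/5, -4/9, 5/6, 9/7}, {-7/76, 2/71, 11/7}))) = Union(ProductSet({-8/5, -4/9, 5/6, 9/7}, {-7/76, 2/71, 11/7}), ProductSet(Interval(-4/9, 9/7), {-44/9, -7/76, 2/71, 5/48, 5/7, 8/9}))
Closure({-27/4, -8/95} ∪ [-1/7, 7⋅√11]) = {-27/4} ∪ [-1/7, 7⋅√11]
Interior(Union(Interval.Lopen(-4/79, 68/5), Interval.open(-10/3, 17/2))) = Interval.open(-10/3, 68/5)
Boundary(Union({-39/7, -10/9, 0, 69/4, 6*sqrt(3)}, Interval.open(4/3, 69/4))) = {-39/7, -10/9, 0, 4/3, 69/4}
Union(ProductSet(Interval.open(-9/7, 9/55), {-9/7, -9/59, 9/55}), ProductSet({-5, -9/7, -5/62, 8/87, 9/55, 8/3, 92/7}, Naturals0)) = Union(ProductSet({-5, -9/7, -5/62, 8/87, 9/55, 8/3, 92/7}, Naturals0), ProductSet(Interval.open(-9/7, 9/55), {-9/7, -9/59, 9/55}))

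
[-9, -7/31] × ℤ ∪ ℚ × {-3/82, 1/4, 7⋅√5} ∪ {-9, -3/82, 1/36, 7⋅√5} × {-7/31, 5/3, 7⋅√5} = ([-9, -7/31] × ℤ) ∪ (ℚ × {-3/82, 1/4, 7⋅√5}) ∪ ({-9, -3/82, 1/36, 7⋅√5} × {-7/31, 5/3, 7⋅√5})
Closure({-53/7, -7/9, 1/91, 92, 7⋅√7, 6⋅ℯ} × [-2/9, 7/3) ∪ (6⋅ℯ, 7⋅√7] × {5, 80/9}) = ([6⋅ℯ, 7⋅√7] × {5, 80/9}) ∪ ({-53/7, -7/9, 1/91, 92, 7⋅√7, 6⋅ℯ} × [-2/9, 7/3])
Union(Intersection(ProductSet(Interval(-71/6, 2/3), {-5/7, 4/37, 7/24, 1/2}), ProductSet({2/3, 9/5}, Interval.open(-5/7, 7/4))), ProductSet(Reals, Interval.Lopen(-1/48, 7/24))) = Union(ProductSet({2/3}, {4/37, 7/24, 1/2}), ProductSet(Reals, Interval.Lopen(-1/48, 7/24)))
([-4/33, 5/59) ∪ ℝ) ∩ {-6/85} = {-6/85}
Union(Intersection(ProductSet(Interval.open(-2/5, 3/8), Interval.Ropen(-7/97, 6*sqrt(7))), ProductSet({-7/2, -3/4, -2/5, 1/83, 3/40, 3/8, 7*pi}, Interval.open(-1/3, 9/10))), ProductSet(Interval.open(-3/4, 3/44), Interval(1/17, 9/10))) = Union(ProductSet({1/83, 3/40}, Interval.Ropen(-7/97, 9/10)), ProductSet(Interval.open(-3/4, 3/44), Interval(1/17, 9/10)))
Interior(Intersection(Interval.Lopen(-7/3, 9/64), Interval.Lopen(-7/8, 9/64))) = Interval.open(-7/8, 9/64)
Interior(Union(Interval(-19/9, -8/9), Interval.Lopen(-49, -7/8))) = Interval.open(-49, -7/8)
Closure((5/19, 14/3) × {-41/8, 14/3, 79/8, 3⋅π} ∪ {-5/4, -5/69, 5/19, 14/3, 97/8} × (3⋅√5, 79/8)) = ([5/19, 14/3] × {-41/8, 14/3, 79/8, 3⋅π}) ∪ ({-5/4, -5/69, 5/19, 14/3, 97/8} × [3⋅√5, 79/8])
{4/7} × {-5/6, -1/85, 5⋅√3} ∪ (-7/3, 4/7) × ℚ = ((-7/3, 4/7) × ℚ) ∪ ({4/7} × {-5/6, -1/85, 5⋅√3})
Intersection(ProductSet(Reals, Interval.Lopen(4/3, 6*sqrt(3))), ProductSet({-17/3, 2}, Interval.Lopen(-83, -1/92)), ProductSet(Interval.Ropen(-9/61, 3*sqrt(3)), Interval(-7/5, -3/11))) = EmptySet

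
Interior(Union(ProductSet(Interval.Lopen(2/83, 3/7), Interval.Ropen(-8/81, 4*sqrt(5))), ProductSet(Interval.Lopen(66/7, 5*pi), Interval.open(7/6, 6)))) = Union(ProductSet(Interval.open(2/83, 3/7), Interval.open(-8/81, 4*sqrt(5))), ProductSet(Interval.open(66/7, 5*pi), Interval.open(7/6, 6)))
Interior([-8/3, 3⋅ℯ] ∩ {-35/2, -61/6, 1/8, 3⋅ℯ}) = ∅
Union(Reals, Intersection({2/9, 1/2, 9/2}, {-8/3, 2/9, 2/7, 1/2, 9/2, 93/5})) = Reals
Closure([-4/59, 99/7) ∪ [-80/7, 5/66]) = [-80/7, 99/7]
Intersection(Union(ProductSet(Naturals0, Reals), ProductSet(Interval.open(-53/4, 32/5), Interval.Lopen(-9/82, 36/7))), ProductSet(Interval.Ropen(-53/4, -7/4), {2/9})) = ProductSet(Interval.open(-53/4, -7/4), {2/9})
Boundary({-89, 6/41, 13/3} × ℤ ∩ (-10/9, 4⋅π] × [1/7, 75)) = {6/41, 13/3} × {1, 2, …, 74}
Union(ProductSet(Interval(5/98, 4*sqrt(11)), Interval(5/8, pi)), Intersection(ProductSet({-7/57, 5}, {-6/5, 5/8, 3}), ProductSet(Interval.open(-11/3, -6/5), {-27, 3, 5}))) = ProductSet(Interval(5/98, 4*sqrt(11)), Interval(5/8, pi))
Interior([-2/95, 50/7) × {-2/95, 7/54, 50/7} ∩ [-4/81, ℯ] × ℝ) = ∅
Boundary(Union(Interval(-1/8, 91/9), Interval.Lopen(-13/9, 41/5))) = {-13/9, 91/9}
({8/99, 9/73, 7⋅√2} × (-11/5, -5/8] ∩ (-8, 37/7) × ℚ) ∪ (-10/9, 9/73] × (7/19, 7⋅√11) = ({8/99, 9/73} × (ℚ ∩ (-11/5, -5/8])) ∪ ((-10/9, 9/73] × (7/19, 7⋅√11))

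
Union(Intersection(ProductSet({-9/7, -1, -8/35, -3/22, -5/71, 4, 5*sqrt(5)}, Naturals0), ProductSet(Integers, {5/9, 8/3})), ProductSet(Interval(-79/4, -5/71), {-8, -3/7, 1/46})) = ProductSet(Interval(-79/4, -5/71), {-8, -3/7, 1/46})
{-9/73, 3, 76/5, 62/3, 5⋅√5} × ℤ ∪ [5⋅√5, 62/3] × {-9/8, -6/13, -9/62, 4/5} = ({-9/73, 3, 76/5, 62/3, 5⋅√5} × ℤ) ∪ ([5⋅√5, 62/3] × {-9/8, -6/13, -9/62, 4/5})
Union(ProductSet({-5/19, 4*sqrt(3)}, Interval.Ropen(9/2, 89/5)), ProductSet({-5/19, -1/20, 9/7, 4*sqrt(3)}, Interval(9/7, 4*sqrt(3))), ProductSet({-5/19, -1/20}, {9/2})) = Union(ProductSet({-5/19, 4*sqrt(3)}, Interval.Ropen(9/2, 89/5)), ProductSet({-5/19, -1/20, 9/7, 4*sqrt(3)}, Interval(9/7, 4*sqrt(3))))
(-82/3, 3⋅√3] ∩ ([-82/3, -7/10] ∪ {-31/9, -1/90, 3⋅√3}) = (-82/3, -7/10] ∪ {-1/90, 3⋅√3}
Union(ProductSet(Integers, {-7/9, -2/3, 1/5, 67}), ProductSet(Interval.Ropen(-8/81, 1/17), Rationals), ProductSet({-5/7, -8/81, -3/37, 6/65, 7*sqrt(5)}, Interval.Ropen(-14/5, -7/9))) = Union(ProductSet({-5/7, -8/81, -3/37, 6/65, 7*sqrt(5)}, Interval.Ropen(-14/5, -7/9)), ProductSet(Integers, {-7/9, -2/3, 1/5, 67}), ProductSet(Interval.Ropen(-8/81, 1/17), Rationals))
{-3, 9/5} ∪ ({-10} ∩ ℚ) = {-10, -3, 9/5}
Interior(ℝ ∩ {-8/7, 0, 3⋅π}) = ∅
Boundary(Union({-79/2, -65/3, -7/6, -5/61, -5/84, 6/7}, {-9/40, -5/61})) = {-79/2, -65/3, -7/6, -9/40, -5/61, -5/84, 6/7}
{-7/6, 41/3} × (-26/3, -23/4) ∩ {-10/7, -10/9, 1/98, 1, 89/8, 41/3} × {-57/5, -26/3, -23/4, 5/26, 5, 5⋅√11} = ∅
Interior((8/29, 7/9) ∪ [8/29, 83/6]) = (8/29, 83/6)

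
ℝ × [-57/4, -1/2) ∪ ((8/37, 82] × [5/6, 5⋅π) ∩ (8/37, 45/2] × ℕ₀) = (ℝ × [-57/4, -1/2)) ∪ ((8/37, 45/2] × {1, 2, …, 15})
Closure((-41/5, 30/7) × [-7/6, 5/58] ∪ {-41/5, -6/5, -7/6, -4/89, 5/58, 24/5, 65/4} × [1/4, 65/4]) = ([-41/5, 30/7] × [-7/6, 5/58]) ∪ ({-41/5, -6/5, -7/6, -4/89, 5/58, 24/5, 65/4} × [1/4, 65/4])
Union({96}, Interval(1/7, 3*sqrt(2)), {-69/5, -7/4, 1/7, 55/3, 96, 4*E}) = Union({-69/5, -7/4, 55/3, 96, 4*E}, Interval(1/7, 3*sqrt(2)))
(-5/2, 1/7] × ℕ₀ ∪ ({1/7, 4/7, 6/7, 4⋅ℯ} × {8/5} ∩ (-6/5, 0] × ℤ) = (-5/2, 1/7] × ℕ₀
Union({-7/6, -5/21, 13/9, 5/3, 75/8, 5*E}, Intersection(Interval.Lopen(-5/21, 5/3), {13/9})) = {-7/6, -5/21, 13/9, 5/3, 75/8, 5*E}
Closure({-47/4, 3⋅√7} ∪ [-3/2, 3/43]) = {-47/4, 3⋅√7} ∪ [-3/2, 3/43]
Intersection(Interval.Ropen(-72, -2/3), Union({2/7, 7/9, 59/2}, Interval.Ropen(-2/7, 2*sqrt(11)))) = EmptySet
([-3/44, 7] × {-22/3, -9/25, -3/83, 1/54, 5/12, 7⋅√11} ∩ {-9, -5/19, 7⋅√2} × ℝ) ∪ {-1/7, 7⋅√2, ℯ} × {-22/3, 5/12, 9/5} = {-1/7, 7⋅√2, ℯ} × {-22/3, 5/12, 9/5}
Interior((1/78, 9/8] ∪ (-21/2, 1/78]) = (-21/2, 9/8)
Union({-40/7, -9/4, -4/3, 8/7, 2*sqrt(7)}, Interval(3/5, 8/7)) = Union({-40/7, -9/4, -4/3, 2*sqrt(7)}, Interval(3/5, 8/7))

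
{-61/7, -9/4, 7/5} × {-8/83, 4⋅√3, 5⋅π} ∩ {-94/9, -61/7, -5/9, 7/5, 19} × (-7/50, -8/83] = {-61/7, 7/5} × {-8/83}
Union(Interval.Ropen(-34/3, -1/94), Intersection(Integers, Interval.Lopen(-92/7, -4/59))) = Union(Interval.Ropen(-34/3, -1/94), Range(-13, 0, 1))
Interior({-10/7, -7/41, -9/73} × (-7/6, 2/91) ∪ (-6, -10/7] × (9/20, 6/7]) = (-6, -10/7) × (9/20, 6/7)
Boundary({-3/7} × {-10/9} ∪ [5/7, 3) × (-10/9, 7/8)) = ({-3/7} × {-10/9}) ∪ ({5/7, 3} × [-10/9, 7/8]) ∪ ([5/7, 3] × {-10/9, 7/8})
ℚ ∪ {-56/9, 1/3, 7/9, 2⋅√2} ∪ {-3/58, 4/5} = ℚ ∪ {2⋅√2}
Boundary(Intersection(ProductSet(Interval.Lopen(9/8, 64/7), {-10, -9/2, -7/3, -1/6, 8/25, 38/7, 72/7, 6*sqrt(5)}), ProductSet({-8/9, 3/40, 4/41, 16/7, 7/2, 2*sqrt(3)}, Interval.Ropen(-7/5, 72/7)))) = ProductSet({16/7, 7/2, 2*sqrt(3)}, {-1/6, 8/25, 38/7})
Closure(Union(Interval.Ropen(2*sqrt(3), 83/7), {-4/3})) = Union({-4/3}, Interval(2*sqrt(3), 83/7))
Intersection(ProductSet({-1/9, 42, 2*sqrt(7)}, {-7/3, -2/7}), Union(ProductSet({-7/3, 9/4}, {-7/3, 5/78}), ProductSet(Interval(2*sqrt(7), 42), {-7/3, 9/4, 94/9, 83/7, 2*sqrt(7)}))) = ProductSet({42, 2*sqrt(7)}, {-7/3})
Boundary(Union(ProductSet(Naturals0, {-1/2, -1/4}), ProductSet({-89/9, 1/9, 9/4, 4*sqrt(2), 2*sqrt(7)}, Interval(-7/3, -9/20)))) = Union(ProductSet({-89/9, 1/9, 9/4, 4*sqrt(2), 2*sqrt(7)}, Interval(-7/3, -9/20)), ProductSet(Naturals0, {-1/2, -1/4}))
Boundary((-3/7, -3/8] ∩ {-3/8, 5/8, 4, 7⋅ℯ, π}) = {-3/8}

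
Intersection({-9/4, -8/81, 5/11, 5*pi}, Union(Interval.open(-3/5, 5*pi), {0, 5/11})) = {-8/81, 5/11}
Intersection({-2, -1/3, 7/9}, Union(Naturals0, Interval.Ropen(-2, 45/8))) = {-2, -1/3, 7/9}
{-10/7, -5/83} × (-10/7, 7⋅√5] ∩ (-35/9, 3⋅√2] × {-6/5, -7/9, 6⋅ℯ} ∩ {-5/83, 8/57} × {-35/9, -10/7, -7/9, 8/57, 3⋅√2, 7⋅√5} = {-5/83} × {-7/9}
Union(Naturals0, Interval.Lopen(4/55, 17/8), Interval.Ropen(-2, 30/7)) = Union(Interval.Ropen(-2, 30/7), Naturals0)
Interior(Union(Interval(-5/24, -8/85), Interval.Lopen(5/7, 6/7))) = Union(Interval.open(-5/24, -8/85), Interval.open(5/7, 6/7))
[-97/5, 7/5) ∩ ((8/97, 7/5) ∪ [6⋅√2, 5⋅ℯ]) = (8/97, 7/5)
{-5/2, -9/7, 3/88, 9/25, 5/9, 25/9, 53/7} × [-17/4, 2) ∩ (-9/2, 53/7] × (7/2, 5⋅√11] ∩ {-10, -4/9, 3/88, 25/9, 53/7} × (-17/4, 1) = ∅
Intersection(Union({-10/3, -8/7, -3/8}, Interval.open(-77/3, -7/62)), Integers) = Range(-25, 0, 1)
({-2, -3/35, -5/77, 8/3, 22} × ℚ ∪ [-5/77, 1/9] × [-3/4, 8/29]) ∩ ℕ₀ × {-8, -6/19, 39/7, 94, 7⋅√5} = ({0} × {-6/19}) ∪ ({22} × {-8, -6/19, 39/7, 94})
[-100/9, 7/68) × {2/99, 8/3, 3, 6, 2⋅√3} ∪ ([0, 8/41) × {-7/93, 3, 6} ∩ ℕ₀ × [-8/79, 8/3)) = ({0} × {-7/93}) ∪ ([-100/9, 7/68) × {2/99, 8/3, 3, 6, 2⋅√3})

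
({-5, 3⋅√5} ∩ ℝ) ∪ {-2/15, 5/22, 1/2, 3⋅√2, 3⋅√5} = {-5, -2/15, 5/22, 1/2, 3⋅√2, 3⋅√5}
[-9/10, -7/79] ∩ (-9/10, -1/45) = (-9/10, -7/79]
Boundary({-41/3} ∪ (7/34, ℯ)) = {-41/3, 7/34, ℯ}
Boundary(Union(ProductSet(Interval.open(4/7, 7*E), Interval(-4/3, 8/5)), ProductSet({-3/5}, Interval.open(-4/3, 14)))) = Union(ProductSet({-3/5}, Interval(-4/3, 14)), ProductSet({4/7, 7*E}, Interval(-4/3, 8/5)), ProductSet(Interval(4/7, 7*E), {-4/3, 8/5}))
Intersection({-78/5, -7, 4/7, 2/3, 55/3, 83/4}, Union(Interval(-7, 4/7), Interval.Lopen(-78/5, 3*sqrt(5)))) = {-7, 4/7, 2/3}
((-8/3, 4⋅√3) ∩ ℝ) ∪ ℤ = ℤ ∪ (-8/3, 4⋅√3)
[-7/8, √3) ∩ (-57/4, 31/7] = [-7/8, √3)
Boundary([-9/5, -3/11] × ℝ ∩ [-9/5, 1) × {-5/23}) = [-9/5, -3/11] × {-5/23}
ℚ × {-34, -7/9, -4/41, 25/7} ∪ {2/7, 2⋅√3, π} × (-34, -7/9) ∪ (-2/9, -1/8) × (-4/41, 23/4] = (ℚ × {-34, -7/9, -4/41, 25/7}) ∪ ((-2/9, -1/8) × (-4/41, 23/4]) ∪ ({2/7, 2⋅√3, π} × (-34, -7/9))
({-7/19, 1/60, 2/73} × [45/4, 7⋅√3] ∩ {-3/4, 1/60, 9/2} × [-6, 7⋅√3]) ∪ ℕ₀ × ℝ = (ℕ₀ × ℝ) ∪ ({1/60} × [45/4, 7⋅√3])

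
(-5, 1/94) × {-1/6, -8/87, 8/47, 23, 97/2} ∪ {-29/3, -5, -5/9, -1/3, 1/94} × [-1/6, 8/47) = ({-29/3, -5, -5/9, -1/3, 1/94} × [-1/6, 8/47)) ∪ ((-5, 1/94) × {-1/6, -8/87, 8/47, 23, 97/2})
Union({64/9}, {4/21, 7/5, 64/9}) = {4/21, 7/5, 64/9}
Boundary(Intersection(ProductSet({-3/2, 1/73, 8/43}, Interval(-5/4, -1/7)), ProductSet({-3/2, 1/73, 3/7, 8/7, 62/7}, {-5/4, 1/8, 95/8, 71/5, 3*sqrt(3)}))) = ProductSet({-3/2, 1/73}, {-5/4})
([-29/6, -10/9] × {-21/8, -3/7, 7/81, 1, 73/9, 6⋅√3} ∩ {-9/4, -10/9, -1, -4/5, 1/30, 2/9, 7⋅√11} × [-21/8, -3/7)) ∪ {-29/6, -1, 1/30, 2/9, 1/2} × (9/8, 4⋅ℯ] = ({-9/4, -10/9} × {-21/8}) ∪ ({-29/6, -1, 1/30, 2/9, 1/2} × (9/8, 4⋅ℯ])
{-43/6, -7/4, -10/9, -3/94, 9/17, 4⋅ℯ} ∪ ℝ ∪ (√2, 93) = (-∞, ∞)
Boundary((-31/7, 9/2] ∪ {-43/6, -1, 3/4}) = {-43/6, -31/7, 9/2}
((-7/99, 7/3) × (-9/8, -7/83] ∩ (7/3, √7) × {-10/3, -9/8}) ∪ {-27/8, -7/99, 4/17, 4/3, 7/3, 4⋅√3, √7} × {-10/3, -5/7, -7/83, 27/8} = {-27/8, -7/99, 4/17, 4/3, 7/3, 4⋅√3, √7} × {-10/3, -5/7, -7/83, 27/8}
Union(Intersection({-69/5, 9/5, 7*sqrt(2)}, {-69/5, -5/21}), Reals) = Reals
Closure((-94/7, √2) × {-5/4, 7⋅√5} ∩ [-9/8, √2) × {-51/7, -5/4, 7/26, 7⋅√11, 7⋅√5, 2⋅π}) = [-9/8, √2] × {-5/4, 7⋅√5}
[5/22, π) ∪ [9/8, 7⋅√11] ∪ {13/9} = [5/22, 7⋅√11]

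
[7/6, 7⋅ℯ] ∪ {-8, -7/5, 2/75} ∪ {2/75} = {-8, -7/5, 2/75} ∪ [7/6, 7⋅ℯ]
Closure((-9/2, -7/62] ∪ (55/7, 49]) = [-9/2, -7/62] ∪ [55/7, 49]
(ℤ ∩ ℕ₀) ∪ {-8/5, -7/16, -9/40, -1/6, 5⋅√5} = {-8/5, -7/16, -9/40, -1/6, 5⋅√5} ∪ ℕ₀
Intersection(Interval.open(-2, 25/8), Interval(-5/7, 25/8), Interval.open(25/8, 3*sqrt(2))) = EmptySet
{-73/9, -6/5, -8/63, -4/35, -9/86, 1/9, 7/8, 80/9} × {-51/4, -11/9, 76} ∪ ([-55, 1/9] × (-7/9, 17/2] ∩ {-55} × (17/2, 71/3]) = {-73/9, -6/5, -8/63, -4/35, -9/86, 1/9, 7/8, 80/9} × {-51/4, -11/9, 76}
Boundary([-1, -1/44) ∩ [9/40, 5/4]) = ∅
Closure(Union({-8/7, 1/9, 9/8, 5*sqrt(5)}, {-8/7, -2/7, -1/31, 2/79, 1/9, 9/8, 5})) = {-8/7, -2/7, -1/31, 2/79, 1/9, 9/8, 5, 5*sqrt(5)}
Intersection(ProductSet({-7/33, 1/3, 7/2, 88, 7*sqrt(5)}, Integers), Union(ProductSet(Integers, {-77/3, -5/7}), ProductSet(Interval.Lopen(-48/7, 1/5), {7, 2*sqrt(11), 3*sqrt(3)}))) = ProductSet({-7/33}, {7})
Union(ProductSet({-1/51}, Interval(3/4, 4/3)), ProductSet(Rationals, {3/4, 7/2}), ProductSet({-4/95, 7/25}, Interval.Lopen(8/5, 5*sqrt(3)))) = Union(ProductSet({-1/51}, Interval(3/4, 4/3)), ProductSet({-4/95, 7/25}, Interval.Lopen(8/5, 5*sqrt(3))), ProductSet(Rationals, {3/4, 7/2}))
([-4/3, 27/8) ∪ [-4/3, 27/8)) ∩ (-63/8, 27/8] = [-4/3, 27/8)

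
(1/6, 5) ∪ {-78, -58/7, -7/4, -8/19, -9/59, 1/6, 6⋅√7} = {-78, -58/7, -7/4, -8/19, -9/59, 6⋅√7} ∪ [1/6, 5)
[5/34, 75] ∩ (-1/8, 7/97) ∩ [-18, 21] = ∅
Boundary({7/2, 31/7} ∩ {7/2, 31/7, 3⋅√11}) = {7/2, 31/7}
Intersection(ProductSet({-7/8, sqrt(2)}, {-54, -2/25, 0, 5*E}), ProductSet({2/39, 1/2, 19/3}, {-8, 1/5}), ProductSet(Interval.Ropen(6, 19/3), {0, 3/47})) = EmptySet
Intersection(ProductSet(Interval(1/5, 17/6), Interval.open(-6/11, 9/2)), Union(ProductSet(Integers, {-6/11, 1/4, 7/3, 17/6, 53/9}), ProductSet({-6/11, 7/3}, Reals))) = Union(ProductSet({7/3}, Interval.open(-6/11, 9/2)), ProductSet(Range(1, 3, 1), {1/4, 7/3, 17/6}))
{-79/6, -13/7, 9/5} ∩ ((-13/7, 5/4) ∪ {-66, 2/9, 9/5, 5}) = {9/5}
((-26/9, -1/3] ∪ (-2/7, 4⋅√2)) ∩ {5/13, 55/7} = {5/13}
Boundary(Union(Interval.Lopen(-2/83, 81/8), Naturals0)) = Union(Complement(Naturals0, Interval.open(-2/83, 81/8)), {-2/83, 81/8})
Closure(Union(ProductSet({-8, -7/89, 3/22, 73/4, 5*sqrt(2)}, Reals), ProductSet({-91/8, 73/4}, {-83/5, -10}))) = Union(ProductSet({-91/8, 73/4}, {-83/5, -10}), ProductSet({-8, -7/89, 3/22, 73/4, 5*sqrt(2)}, Reals))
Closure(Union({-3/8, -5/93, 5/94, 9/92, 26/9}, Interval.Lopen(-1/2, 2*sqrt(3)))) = Interval(-1/2, 2*sqrt(3))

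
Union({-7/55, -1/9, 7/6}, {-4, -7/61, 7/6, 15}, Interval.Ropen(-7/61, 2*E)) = Union({-4, -7/55, 15}, Interval.Ropen(-7/61, 2*E))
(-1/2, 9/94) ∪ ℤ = ℤ ∪ (-1/2, 9/94)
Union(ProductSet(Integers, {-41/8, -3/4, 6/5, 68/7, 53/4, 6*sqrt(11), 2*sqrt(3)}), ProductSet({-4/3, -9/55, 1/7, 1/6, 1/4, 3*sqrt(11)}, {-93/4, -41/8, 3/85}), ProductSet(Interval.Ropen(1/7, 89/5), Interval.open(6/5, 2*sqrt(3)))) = Union(ProductSet({-4/3, -9/55, 1/7, 1/6, 1/4, 3*sqrt(11)}, {-93/4, -41/8, 3/85}), ProductSet(Integers, {-41/8, -3/4, 6/5, 68/7, 53/4, 6*sqrt(11), 2*sqrt(3)}), ProductSet(Interval.Ropen(1/7, 89/5), Interval.open(6/5, 2*sqrt(3))))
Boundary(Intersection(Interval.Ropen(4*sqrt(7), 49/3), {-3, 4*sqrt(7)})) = {4*sqrt(7)}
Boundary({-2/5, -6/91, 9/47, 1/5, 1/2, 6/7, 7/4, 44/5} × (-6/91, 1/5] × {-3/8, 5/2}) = {-2/5, -6/91, 9/47, 1/5, 1/2, 6/7, 7/4, 44/5} × [-6/91, 1/5] × {-3/8, 5/2}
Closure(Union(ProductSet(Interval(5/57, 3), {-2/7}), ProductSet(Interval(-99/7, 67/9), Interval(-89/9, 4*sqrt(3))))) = ProductSet(Interval(-99/7, 67/9), Interval(-89/9, 4*sqrt(3)))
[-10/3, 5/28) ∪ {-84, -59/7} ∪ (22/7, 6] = {-84, -59/7} ∪ [-10/3, 5/28) ∪ (22/7, 6]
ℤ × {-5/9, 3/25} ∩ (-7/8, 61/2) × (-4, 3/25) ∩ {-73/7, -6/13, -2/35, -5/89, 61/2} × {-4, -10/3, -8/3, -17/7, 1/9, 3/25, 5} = ∅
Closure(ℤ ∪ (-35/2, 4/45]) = ℤ ∪ [-35/2, 4/45]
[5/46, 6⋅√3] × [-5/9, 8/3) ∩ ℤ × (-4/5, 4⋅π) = {1, 2, …, 10} × [-5/9, 8/3)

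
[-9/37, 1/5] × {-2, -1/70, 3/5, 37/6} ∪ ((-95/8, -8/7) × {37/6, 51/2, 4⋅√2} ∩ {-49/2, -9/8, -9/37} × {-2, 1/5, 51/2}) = [-9/37, 1/5] × {-2, -1/70, 3/5, 37/6}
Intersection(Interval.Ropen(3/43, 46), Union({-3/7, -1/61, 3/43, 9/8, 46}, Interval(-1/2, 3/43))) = {3/43, 9/8}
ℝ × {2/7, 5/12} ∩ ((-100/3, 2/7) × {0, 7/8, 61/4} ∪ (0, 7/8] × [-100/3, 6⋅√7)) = (0, 7/8] × {2/7, 5/12}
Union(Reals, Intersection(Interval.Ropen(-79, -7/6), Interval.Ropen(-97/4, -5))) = Interval(-oo, oo)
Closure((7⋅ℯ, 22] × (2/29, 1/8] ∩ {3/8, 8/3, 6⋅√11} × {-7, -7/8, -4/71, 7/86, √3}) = {6⋅√11} × {7/86}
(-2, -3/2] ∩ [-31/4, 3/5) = (-2, -3/2]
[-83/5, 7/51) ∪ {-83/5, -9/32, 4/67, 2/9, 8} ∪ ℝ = (-∞, ∞)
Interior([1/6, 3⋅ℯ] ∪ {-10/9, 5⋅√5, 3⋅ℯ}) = (1/6, 3⋅ℯ)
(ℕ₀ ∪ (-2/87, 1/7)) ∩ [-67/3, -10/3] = ∅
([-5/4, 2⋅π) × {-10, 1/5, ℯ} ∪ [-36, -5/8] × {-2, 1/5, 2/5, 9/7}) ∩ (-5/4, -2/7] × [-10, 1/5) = ((-5/4, -5/8] × {-2}) ∪ ((-5/4, -2/7] × {-10})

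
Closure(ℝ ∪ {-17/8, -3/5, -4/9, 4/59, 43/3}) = ℝ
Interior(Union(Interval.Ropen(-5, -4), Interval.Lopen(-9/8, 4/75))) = Union(Interval.open(-5, -4), Interval.open(-9/8, 4/75))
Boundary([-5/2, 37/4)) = {-5/2, 37/4}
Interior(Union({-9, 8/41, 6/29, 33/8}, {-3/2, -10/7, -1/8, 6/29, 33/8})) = EmptySet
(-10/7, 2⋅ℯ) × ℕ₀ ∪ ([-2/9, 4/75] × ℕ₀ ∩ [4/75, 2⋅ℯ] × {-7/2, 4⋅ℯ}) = (-10/7, 2⋅ℯ) × ℕ₀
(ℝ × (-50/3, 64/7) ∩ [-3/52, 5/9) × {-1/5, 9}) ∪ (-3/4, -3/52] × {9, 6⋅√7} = ([-3/52, 5/9) × {-1/5, 9}) ∪ ((-3/4, -3/52] × {9, 6⋅√7})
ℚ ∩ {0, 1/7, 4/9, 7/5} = {0, 1/7, 4/9, 7/5}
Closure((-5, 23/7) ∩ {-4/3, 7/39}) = {-4/3, 7/39}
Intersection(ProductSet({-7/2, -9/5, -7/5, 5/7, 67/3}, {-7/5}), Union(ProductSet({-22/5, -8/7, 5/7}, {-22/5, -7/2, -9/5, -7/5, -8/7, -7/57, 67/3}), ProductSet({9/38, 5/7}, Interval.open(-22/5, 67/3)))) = ProductSet({5/7}, {-7/5})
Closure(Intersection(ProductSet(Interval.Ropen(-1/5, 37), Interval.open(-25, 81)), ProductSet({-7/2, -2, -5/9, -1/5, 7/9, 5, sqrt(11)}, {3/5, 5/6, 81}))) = ProductSet({-1/5, 7/9, 5, sqrt(11)}, {3/5, 5/6})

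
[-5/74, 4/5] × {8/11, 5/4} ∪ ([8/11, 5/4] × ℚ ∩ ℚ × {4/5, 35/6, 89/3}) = ([-5/74, 4/5] × {8/11, 5/4}) ∪ ((ℚ ∩ [8/11, 5/4]) × {4/5, 35/6, 89/3})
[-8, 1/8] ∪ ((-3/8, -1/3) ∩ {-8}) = [-8, 1/8]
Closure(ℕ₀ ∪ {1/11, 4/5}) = ℕ₀ ∪ {1/11, 4/5}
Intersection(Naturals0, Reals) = Naturals0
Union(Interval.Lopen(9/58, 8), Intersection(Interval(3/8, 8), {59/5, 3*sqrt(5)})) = Interval.Lopen(9/58, 8)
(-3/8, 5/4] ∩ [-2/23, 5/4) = [-2/23, 5/4)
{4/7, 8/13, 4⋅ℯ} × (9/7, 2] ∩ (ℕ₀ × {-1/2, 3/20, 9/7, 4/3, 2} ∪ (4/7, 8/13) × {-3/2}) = ∅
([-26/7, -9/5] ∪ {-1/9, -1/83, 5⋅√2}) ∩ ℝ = [-26/7, -9/5] ∪ {-1/9, -1/83, 5⋅√2}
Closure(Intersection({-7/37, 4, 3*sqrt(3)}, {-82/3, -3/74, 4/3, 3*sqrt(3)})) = {3*sqrt(3)}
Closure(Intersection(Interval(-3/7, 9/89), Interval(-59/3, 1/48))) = Interval(-3/7, 1/48)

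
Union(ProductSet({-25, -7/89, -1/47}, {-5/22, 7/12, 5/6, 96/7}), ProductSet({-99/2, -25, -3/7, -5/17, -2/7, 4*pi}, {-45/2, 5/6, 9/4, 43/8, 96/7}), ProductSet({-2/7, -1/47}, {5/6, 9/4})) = Union(ProductSet({-2/7, -1/47}, {5/6, 9/4}), ProductSet({-25, -7/89, -1/47}, {-5/22, 7/12, 5/6, 96/7}), ProductSet({-99/2, -25, -3/7, -5/17, -2/7, 4*pi}, {-45/2, 5/6, 9/4, 43/8, 96/7}))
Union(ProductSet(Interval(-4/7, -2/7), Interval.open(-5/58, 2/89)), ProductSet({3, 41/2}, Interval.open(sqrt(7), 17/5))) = Union(ProductSet({3, 41/2}, Interval.open(sqrt(7), 17/5)), ProductSet(Interval(-4/7, -2/7), Interval.open(-5/58, 2/89)))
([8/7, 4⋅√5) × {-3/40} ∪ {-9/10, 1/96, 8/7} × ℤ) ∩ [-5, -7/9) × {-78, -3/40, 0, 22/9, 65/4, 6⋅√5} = {-9/10} × {-78, 0}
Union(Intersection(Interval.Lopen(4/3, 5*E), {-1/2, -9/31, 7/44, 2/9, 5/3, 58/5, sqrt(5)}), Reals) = Reals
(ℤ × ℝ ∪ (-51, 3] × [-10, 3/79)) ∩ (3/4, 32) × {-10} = ((3/4, 3] ∪ {1, 2, …, 31}) × {-10}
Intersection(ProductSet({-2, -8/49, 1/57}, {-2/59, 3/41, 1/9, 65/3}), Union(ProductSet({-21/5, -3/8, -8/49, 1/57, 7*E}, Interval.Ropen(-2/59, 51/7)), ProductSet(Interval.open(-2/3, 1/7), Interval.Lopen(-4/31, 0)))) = ProductSet({-8/49, 1/57}, {-2/59, 3/41, 1/9})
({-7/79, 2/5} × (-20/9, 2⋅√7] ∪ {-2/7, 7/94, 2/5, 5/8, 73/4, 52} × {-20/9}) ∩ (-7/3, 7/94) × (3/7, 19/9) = {-7/79} × (3/7, 19/9)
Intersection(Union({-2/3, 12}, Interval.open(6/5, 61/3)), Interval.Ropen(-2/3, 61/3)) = Union({-2/3}, Interval.open(6/5, 61/3))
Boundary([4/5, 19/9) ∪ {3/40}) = {3/40, 4/5, 19/9}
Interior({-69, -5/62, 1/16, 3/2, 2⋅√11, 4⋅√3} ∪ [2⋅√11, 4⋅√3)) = (2⋅√11, 4⋅√3)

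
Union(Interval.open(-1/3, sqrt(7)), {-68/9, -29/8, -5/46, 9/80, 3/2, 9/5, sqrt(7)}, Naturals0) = Union({-68/9, -29/8}, Interval.Lopen(-1/3, sqrt(7)), Naturals0)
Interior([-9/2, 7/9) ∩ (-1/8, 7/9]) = (-1/8, 7/9)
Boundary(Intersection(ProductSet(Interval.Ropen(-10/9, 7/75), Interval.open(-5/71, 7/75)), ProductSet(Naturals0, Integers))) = ProductSet(Range(0, 1, 1), Range(0, 1, 1))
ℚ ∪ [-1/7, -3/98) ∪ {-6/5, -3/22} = ℚ ∪ [-1/7, -3/98]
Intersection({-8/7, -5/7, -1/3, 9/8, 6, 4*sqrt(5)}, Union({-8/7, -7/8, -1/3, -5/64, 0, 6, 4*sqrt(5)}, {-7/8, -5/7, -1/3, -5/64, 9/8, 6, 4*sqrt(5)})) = {-8/7, -5/7, -1/3, 9/8, 6, 4*sqrt(5)}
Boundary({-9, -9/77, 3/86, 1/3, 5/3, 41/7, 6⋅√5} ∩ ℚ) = {-9, -9/77, 3/86, 1/3, 5/3, 41/7}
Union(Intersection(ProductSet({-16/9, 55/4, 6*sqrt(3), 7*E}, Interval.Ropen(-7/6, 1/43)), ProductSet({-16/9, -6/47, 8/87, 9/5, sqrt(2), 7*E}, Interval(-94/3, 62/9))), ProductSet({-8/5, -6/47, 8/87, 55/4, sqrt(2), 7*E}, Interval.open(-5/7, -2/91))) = Union(ProductSet({-16/9, 7*E}, Interval.Ropen(-7/6, 1/43)), ProductSet({-8/5, -6/47, 8/87, 55/4, sqrt(2), 7*E}, Interval.open(-5/7, -2/91)))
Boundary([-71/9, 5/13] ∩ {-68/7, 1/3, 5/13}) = {1/3, 5/13}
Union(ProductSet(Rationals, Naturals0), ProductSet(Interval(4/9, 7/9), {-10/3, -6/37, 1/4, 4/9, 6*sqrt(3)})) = Union(ProductSet(Interval(4/9, 7/9), {-10/3, -6/37, 1/4, 4/9, 6*sqrt(3)}), ProductSet(Rationals, Naturals0))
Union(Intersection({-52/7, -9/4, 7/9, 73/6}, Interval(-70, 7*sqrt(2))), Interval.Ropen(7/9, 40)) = Union({-52/7, -9/4}, Interval.Ropen(7/9, 40))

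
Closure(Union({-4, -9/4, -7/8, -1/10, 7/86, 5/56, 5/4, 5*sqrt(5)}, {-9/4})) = {-4, -9/4, -7/8, -1/10, 7/86, 5/56, 5/4, 5*sqrt(5)}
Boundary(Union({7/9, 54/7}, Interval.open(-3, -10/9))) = {-3, -10/9, 7/9, 54/7}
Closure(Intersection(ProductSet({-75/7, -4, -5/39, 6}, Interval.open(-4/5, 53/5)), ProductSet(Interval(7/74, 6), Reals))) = ProductSet({6}, Interval(-4/5, 53/5))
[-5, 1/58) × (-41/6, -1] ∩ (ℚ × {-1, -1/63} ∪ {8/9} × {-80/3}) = (ℚ ∩ [-5, 1/58)) × {-1}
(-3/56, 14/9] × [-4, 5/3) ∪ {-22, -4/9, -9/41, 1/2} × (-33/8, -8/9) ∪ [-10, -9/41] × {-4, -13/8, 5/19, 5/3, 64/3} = ({-22, -4/9, -9/41, 1/2} × (-33/8, -8/9)) ∪ ((-3/56, 14/9] × [-4, 5/3)) ∪ ([-10, -9/41] × {-4, -13/8, 5/19, 5/3, 64/3})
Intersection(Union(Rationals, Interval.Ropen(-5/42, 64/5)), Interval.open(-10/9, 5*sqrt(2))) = Union(Intersection(Interval.open(-10/9, 5*sqrt(2)), Rationals), Interval.Ropen(-5/42, 5*sqrt(2)))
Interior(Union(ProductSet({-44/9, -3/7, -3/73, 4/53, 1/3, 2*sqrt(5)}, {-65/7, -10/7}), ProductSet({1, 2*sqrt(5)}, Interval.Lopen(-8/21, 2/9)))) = EmptySet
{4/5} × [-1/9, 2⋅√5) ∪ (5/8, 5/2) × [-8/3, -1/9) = ((5/8, 5/2) × [-8/3, -1/9)) ∪ ({4/5} × [-1/9, 2⋅√5))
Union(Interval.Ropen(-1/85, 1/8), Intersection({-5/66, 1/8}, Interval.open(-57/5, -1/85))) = Union({-5/66}, Interval.Ropen(-1/85, 1/8))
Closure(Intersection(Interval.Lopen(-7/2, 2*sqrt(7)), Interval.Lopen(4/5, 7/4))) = Interval(4/5, 7/4)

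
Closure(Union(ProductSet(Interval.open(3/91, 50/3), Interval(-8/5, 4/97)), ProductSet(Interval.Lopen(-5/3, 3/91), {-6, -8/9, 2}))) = Union(ProductSet(Interval(-5/3, 3/91), {-6, -8/9, 2}), ProductSet(Interval(3/91, 50/3), Interval(-8/5, 4/97)))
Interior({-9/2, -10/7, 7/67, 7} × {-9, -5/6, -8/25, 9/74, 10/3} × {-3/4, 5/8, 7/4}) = ∅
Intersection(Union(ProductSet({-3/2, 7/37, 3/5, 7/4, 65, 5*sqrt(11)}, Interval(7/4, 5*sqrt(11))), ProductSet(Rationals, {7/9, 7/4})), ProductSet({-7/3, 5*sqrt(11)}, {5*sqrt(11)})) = ProductSet({5*sqrt(11)}, {5*sqrt(11)})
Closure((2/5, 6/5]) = [2/5, 6/5]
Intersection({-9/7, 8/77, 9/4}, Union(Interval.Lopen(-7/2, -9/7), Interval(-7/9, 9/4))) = {-9/7, 8/77, 9/4}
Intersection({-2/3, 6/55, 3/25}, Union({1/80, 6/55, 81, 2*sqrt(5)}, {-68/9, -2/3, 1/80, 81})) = {-2/3, 6/55}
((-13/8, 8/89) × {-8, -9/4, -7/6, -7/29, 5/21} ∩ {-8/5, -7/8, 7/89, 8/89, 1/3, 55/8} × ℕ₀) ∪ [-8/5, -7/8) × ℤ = [-8/5, -7/8) × ℤ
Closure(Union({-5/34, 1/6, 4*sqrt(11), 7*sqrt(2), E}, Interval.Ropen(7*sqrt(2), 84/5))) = Union({-5/34, 1/6, E}, Interval(7*sqrt(2), 84/5))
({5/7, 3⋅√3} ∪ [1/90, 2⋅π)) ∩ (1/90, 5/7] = (1/90, 5/7]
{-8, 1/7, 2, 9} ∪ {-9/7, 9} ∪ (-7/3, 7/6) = {-8, 2, 9} ∪ (-7/3, 7/6)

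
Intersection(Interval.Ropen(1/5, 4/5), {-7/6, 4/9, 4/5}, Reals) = {4/9}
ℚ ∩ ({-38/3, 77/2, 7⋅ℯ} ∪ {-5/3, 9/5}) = {-38/3, -5/3, 9/5, 77/2}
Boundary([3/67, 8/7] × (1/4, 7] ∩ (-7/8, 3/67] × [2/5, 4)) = {3/67} × [2/5, 4]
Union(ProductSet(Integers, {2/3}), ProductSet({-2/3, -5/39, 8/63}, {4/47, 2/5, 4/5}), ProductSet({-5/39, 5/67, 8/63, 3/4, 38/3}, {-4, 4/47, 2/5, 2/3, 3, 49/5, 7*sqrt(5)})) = Union(ProductSet({-2/3, -5/39, 8/63}, {4/47, 2/5, 4/5}), ProductSet({-5/39, 5/67, 8/63, 3/4, 38/3}, {-4, 4/47, 2/5, 2/3, 3, 49/5, 7*sqrt(5)}), ProductSet(Integers, {2/3}))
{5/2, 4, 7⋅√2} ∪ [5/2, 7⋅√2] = [5/2, 7⋅√2]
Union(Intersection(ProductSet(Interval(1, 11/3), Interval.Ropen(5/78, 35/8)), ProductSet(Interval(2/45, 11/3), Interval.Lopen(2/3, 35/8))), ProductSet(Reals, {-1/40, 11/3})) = Union(ProductSet(Interval(1, 11/3), Interval.open(2/3, 35/8)), ProductSet(Reals, {-1/40, 11/3}))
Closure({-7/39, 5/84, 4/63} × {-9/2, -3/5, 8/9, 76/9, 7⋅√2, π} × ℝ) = {-7/39, 5/84, 4/63} × {-9/2, -3/5, 8/9, 76/9, 7⋅√2, π} × ℝ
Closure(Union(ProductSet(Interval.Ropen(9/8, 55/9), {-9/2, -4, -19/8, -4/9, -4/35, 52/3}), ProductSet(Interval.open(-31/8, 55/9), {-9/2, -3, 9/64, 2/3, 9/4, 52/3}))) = Union(ProductSet(Interval(-31/8, 55/9), {-9/2, -3, 9/64, 2/3, 9/4, 52/3}), ProductSet(Interval(9/8, 55/9), {-9/2, -4, -19/8, -4/9, -4/35, 52/3}))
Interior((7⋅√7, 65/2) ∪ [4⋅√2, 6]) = (4⋅√2, 6) ∪ (7⋅√7, 65/2)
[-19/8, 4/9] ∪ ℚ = ℚ ∪ [-19/8, 4/9]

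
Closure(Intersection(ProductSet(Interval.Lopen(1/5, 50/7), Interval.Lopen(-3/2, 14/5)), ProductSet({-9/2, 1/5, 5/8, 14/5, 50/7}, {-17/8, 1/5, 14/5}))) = ProductSet({5/8, 14/5, 50/7}, {1/5, 14/5})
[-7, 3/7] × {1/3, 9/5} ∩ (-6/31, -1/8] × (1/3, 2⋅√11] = (-6/31, -1/8] × {9/5}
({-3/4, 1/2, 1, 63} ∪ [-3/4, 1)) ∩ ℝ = [-3/4, 1] ∪ {63}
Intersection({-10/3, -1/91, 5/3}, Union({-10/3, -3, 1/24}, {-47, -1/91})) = {-10/3, -1/91}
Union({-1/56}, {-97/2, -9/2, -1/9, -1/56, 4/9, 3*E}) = {-97/2, -9/2, -1/9, -1/56, 4/9, 3*E}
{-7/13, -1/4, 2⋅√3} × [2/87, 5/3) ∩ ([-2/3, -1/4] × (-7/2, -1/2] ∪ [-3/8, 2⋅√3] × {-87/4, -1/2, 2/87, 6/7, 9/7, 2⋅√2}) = {-1/4, 2⋅√3} × {2/87, 6/7, 9/7}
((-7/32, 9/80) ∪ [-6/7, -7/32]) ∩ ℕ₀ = {0}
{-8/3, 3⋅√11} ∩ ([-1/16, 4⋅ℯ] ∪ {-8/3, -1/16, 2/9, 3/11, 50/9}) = {-8/3, 3⋅√11}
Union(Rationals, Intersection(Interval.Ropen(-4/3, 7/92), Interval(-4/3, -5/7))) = Union(Interval(-4/3, -5/7), Rationals)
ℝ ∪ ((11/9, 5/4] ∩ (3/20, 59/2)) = (-∞, ∞)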